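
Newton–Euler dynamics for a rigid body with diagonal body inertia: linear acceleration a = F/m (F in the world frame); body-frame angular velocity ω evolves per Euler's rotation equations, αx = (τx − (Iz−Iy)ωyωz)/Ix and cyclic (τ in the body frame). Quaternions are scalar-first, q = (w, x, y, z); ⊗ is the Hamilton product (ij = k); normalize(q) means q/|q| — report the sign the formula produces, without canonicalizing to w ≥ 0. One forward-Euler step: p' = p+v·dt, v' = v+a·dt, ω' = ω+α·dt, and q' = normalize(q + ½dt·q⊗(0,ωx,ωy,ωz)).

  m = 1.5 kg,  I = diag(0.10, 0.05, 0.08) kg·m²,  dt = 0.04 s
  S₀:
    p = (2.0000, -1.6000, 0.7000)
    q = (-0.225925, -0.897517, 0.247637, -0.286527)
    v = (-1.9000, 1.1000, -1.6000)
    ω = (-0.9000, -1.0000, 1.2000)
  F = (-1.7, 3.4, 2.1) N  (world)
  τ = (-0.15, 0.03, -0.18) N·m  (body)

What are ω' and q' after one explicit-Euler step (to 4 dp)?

ω' = (-0.9456, -0.9587, 1.1325)
q' = (-0.2301, -0.8927, 0.2787, -0.2694)

gyro term ω×Iω = (-0.0360, -0.0216, -0.0450)
angular accel α = (-1.1400, 1.0320, -1.6875)
ω + α·dt = (-0.9456, -0.9587, 1.1325)
2q̇ = q⊗(0,ω) = (-0.2162959, 0.2139699, 1.5608197, 0.8492803)
q + ½dt·q⊗(0,ω), renormalized = (-0.2301, -0.8927, 0.2787, -0.2694)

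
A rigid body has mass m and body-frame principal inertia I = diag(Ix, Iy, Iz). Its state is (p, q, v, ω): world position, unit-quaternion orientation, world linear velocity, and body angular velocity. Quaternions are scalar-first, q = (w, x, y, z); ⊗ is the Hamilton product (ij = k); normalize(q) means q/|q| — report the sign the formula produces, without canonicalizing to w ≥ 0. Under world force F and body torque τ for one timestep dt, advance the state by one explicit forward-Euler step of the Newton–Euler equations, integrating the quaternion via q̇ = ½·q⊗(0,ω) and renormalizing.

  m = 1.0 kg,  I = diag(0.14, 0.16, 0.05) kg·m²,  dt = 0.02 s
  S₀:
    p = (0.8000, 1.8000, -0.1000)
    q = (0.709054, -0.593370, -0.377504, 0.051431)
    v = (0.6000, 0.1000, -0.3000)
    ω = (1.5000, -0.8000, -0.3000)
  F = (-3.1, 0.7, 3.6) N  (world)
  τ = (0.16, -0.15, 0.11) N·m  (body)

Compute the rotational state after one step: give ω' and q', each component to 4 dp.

ω' = (1.5266, -0.8137, -0.2464)
q' = (0.7150, -0.5811, -0.3841, 0.0597)

precession coupling ω×(Iω) = (-0.0264, -0.0405, -0.0240)
(τ − ω×Iω)/I = (1.3314, -0.6844, 2.6800)
new body rate ω' = (1.5266, -0.8137, -0.2464)
Hamilton product q⊗(0,ω) = (0.6034811, 1.2179770, -0.6681077, 0.8282358)
updated quaternion q' = (0.7150, -0.5811, -0.3841, 0.0597)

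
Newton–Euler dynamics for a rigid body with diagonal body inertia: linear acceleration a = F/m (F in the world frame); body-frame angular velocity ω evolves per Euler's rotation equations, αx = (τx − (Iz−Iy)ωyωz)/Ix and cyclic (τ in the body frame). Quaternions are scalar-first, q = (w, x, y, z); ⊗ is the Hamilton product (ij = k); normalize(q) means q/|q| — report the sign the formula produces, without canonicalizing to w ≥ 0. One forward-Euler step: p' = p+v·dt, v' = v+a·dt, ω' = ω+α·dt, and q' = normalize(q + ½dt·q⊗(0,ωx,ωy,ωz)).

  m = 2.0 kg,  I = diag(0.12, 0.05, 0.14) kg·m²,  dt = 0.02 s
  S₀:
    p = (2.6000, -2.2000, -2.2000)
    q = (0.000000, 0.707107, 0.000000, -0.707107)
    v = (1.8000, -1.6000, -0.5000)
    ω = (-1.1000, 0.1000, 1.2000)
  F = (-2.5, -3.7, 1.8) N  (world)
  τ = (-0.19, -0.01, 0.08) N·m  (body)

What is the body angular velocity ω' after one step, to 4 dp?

(τ − ω×Iω)/I = (-1.6733, -0.7280, 0.5164)
ω + α·dt = (-1.1335, 0.0854, 1.2103)

ω' = (-1.1335, 0.0854, 1.2103)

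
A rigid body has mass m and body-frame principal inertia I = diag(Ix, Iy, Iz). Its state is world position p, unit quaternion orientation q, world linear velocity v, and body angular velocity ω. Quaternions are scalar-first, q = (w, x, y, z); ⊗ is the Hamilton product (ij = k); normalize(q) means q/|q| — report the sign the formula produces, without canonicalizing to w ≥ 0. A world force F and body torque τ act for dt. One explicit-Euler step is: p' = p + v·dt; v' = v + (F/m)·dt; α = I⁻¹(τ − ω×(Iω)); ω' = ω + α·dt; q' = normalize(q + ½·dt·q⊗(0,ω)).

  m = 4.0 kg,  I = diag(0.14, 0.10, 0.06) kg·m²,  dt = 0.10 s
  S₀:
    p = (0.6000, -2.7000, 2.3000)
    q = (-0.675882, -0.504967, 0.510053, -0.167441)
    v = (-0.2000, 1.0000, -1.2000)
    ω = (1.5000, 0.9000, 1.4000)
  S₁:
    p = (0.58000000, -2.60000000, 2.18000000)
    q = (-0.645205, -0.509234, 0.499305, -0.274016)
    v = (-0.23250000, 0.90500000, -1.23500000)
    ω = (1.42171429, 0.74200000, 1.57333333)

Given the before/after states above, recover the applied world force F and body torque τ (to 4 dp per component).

ω₁ − ω₀ = (-0.07828571, -0.15800000, 0.17333333)
gyro term ω₀×Iω₀ = (-0.0504, 0.1680, -0.0540)
τ = I·(Δω/dt) + ω₀×(Iω₀) = (-0.1600, 0.0100, 0.0500)
v₁ − v₀ = (-0.03250000, -0.09500000, -0.03500000)
m·(v₁−v₀)/dt = (-1.3000, -3.8000, -1.4000)

F = (-1.3000, -3.8000, -1.4000)
τ = (-0.1600, 0.0100, 0.0500)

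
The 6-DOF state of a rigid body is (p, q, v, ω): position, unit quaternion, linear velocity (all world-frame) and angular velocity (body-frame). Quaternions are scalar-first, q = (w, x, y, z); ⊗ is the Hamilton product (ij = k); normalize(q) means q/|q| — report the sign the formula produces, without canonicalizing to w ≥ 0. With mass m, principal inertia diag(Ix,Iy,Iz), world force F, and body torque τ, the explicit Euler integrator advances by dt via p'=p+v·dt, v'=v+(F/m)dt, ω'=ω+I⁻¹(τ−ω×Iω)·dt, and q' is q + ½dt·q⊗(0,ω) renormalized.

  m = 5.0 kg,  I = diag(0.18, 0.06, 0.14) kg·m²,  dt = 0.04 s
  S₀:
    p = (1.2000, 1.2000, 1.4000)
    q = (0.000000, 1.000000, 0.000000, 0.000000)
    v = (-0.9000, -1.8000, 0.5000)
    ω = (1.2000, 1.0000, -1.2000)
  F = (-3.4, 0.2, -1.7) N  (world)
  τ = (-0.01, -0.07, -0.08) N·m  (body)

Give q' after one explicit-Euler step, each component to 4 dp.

q' = (-0.0240, 0.9992, 0.0240, 0.0200)

Hamilton product q⊗(0,ω) = (-1.2000000, 0.0000000, 1.2000000, 1.0000000)
updated quaternion q' = (-0.0240, 0.9992, 0.0240, 0.0200)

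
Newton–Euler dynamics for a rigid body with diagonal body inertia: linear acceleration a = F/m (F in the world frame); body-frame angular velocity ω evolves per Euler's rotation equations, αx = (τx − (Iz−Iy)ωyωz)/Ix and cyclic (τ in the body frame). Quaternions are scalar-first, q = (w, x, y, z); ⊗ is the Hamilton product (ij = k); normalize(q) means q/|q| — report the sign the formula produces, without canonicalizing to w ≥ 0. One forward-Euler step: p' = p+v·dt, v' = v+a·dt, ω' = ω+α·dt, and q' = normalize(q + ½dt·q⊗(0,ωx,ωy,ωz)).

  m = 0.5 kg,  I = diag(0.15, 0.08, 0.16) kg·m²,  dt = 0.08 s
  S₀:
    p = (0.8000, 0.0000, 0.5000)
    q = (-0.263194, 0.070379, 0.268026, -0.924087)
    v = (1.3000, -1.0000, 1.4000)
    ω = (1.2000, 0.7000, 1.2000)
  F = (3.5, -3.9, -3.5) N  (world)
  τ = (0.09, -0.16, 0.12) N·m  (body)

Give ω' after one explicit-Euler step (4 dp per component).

α = I⁻¹(τ − ω×Iω) = (0.1520, -1.8200, 1.1175)
ω' = ω + α·dt = (1.2122, 0.5544, 1.2894)

ω' = (1.2122, 0.5544, 1.2894)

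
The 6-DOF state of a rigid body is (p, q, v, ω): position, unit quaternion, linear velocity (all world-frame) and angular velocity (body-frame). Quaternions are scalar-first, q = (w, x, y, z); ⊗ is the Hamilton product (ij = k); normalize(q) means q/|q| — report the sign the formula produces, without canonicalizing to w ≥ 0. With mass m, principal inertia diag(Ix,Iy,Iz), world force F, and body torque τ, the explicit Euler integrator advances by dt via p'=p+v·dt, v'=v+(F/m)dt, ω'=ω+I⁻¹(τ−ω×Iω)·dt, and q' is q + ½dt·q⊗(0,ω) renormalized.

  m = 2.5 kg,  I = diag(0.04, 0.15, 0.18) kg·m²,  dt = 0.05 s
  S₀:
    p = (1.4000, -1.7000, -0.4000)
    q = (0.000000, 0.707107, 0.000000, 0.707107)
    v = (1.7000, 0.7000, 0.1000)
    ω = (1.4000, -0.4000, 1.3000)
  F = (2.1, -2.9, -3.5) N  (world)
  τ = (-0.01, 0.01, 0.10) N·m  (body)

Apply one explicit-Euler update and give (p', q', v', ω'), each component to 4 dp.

p' = (1.4850, -1.6650, -0.3950)
q' = (-0.0477, 0.7133, 0.0018, 0.6992)
v' = (1.7420, 0.6420, 0.0300)
ω' = (1.4070, -0.3117, 1.3449)

p' = p + v·dt = (1.4850, -1.6650, -0.3950)
v + (F/m)dt = (1.7420, 0.6420, 0.0300)
ω×(Iω) gyroscopic = (-0.0156, -0.2548, -0.0616)
α = I⁻¹(τ − ω×Iω) = (0.1400, 1.7653, 0.8978)
new body rate ω' = (1.4070, -0.3117, 1.3449)
q⊗(0,ω) = (-1.9091889, 0.2828428, 0.0707107, -0.2828428)
q' = normalize(q + ½dt·q⊗(0,ω)) = (-0.0477, 0.7133, 0.0018, 0.6992)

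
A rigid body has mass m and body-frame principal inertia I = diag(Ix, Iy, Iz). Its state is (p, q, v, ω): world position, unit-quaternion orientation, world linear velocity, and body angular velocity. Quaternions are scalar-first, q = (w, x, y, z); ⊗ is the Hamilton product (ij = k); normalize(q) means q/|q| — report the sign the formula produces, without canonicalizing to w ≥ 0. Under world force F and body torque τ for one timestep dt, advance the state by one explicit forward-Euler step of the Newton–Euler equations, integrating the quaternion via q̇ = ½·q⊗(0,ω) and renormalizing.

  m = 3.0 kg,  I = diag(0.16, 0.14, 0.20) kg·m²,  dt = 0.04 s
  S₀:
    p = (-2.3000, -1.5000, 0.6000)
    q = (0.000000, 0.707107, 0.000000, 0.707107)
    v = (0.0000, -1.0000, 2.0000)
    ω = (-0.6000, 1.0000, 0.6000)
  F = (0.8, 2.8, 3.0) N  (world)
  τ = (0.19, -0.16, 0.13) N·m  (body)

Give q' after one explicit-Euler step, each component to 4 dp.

Hamilton product q⊗(0,ω) = (0.0000000, -0.7071070, -0.8485284, 0.7071070)
q' = normalize(q + ½dt·q⊗(0,ω)) = (0.0000, 0.6927, -0.0170, 0.7210)

q' = (0.0000, 0.6927, -0.0170, 0.7210)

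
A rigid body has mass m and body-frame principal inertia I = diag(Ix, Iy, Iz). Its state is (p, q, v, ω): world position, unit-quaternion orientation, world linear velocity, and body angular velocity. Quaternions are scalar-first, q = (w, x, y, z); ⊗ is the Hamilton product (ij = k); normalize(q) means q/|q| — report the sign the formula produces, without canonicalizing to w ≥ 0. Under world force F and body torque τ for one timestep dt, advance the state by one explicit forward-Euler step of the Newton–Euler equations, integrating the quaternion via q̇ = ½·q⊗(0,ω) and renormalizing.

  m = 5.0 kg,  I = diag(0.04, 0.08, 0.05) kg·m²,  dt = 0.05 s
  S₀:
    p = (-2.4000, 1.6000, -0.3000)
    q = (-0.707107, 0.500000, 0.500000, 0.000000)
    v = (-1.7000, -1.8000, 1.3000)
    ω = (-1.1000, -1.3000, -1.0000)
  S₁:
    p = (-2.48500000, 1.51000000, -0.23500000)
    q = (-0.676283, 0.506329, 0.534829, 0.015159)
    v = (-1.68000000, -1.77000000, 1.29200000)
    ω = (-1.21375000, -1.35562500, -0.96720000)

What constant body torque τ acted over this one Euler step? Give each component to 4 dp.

Δω = ω₁−ω₀ = (-0.11375000, -0.05562500, 0.03280000)
ω₀×(Iω₀) = (-0.0390, -0.0110, 0.0572)
I·α + gyro = (-0.1300, -0.1000, 0.0900)

τ = (-0.1300, -0.1000, 0.0900)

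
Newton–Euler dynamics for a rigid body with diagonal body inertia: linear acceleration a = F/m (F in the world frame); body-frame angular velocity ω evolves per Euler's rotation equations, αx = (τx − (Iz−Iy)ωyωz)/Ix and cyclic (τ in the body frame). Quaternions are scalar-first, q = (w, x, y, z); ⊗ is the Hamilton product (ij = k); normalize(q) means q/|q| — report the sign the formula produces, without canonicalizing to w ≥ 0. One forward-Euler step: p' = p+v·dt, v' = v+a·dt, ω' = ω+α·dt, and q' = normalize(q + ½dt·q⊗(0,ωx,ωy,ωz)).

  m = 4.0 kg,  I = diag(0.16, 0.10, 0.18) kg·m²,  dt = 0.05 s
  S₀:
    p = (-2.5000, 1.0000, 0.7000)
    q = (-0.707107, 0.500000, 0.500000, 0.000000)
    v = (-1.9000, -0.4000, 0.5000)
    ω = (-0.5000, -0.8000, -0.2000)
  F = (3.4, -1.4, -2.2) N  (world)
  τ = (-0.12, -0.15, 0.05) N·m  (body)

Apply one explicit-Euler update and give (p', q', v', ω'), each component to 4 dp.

a = F/m = (0.8500, -0.3500, -0.5500)
new position p' = (-2.5950, 0.9800, 0.7250)
v + (F/m)dt = (-1.8575, -0.4175, 0.4725)
α = I⁻¹(τ − ω×Iω) = (-0.8300, -1.4800, 0.4111)
new body rate ω' = (-0.5415, -0.8740, -0.1794)
2q̇ = q⊗(0,ω) = (0.6500000, 0.2535535, 0.6656856, -0.0085786)
updated quaternion q' = (-0.6907, 0.5062, 0.5165, -0.0002)

p' = (-2.5950, 0.9800, 0.7250)
q' = (-0.6907, 0.5062, 0.5165, -0.0002)
v' = (-1.8575, -0.4175, 0.4725)
ω' = (-0.5415, -0.8740, -0.1794)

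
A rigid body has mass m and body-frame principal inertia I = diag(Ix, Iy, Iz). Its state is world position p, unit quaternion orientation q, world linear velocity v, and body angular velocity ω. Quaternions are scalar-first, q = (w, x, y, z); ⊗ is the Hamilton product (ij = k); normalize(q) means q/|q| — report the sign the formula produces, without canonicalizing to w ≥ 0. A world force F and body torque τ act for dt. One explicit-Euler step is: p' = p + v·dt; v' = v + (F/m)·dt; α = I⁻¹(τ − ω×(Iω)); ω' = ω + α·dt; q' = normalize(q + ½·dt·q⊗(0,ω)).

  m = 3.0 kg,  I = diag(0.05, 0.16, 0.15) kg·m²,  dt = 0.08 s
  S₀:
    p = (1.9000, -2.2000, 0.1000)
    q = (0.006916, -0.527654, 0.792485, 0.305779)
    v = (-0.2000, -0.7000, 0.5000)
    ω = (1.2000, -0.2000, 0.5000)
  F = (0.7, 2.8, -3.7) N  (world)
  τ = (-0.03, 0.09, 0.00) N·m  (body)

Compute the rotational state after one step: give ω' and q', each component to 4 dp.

ω' = (1.1504, -0.1250, 0.5141)
q' = (0.0324, -0.5083, 0.8165, 0.2717)

precession coupling ω×(Iω) = (0.0010, -0.0600, -0.0264)
(τ − ω×Iω)/I = (-0.6200, 0.9375, 0.1760)
ω' = ω + α·dt = (1.1504, -0.1250, 0.5141)
Hamilton product q⊗(0,ω) = (0.6387923, 0.4656975, 0.6293786, -0.8419932)
q + ½dt·q⊗(0,ω), renormalized = (0.0324, -0.5083, 0.8165, 0.2717)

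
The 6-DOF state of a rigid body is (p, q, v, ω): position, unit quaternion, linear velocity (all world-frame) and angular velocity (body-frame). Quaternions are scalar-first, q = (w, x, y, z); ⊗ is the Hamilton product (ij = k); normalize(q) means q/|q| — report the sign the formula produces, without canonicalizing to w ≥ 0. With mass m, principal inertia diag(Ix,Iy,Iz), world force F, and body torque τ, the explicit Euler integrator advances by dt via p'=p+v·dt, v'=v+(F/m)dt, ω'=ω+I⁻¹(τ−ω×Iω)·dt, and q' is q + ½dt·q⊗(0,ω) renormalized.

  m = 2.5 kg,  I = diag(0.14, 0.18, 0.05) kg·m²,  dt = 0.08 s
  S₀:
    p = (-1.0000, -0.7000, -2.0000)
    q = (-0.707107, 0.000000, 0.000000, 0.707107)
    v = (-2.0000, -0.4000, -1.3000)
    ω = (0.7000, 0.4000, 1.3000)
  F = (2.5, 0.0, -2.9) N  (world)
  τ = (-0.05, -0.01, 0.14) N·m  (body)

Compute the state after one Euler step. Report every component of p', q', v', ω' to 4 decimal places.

p' = (-1.1600, -0.7320, -2.1040)
q' = (-0.7425, -0.0311, 0.0085, 0.6691)
v' = (-1.9200, -0.4000, -1.3928)
ω' = (0.7101, 0.3592, 1.5061)

(τ − ω×Iω)/I = (0.1257, -0.5106, 2.5760)
ω' = ω + α·dt = (0.7101, 0.3592, 1.5061)
2q̇ = q⊗(0,ω) = (-0.9192391, -0.7778177, 0.2121321, -0.9192391)
q' = normalize(q + ½dt·q⊗(0,ω)) = (-0.7425, -0.0311, 0.0085, 0.6691)
new position p' = (-1.1600, -0.7320, -2.1040)
v' = v + a·dt = (-1.9200, -0.4000, -1.3928)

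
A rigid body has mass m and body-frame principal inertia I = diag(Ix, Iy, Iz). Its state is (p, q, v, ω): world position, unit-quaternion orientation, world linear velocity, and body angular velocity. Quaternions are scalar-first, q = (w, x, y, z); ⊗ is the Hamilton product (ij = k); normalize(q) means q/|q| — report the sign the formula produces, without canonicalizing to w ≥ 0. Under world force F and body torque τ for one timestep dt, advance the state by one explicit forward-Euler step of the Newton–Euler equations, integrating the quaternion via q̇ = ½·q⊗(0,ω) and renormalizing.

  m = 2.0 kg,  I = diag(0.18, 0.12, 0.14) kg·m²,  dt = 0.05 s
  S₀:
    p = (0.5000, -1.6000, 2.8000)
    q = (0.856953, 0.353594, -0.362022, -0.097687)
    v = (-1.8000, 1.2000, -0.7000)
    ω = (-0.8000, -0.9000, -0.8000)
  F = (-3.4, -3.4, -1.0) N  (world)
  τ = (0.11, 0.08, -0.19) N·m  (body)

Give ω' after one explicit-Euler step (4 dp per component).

ω' = (-0.7734, -0.8773, -0.8524)

precession coupling ω×(Iω) = (0.0144, 0.0256, -0.0432)
angular accel α = (0.5311, 0.4533, -1.0486)
new body rate ω' = (-0.7734, -0.8773, -0.8524)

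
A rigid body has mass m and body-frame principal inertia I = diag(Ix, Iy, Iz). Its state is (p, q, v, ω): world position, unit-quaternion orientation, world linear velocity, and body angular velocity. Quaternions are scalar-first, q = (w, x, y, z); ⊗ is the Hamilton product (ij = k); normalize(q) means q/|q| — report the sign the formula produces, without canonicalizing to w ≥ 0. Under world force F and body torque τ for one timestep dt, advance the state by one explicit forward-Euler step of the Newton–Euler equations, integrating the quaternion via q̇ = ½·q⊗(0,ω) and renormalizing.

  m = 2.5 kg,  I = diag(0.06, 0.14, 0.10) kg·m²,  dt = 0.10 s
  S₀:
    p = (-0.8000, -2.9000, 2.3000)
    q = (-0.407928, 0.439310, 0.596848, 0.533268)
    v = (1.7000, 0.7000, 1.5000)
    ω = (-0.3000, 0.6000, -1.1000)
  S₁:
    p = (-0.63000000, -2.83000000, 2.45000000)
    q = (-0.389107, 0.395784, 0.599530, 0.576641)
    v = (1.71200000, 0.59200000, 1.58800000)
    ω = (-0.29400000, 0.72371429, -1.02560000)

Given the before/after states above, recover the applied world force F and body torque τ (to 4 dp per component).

F = (0.3000, -2.7000, 2.2000)
τ = (0.0300, 0.1600, 0.0600)

velocity change Δv = (0.01200000, -0.10800000, 0.08800000)
m·(v₁−v₀)/dt = (0.3000, -2.7000, 2.2000)
ω₁ − ω₀ = (0.00600000, 0.12371429, 0.07440000)
ω₀×(Iω₀) = (0.0264, -0.0132, -0.0144)
applied torque τ = (0.0300, 0.1600, 0.0600)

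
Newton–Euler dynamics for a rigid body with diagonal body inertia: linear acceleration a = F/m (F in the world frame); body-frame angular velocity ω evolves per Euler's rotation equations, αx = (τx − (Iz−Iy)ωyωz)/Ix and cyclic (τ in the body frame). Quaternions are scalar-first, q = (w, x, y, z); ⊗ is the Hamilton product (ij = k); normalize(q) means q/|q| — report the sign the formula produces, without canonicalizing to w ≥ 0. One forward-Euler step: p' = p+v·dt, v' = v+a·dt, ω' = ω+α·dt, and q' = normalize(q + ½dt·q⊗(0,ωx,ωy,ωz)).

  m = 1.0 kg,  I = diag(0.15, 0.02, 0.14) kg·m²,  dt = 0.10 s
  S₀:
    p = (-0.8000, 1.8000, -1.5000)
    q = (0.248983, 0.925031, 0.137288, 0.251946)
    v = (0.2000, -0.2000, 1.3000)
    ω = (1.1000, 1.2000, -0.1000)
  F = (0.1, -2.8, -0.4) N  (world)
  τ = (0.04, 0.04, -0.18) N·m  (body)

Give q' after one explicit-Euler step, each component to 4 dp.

q' = (0.1905, 0.9199, 0.1701, 0.2977)

Hamilton product q⊗(0,ω) = (-1.1570851, -0.0421827, 0.6684233, 0.9341221)
q + ½dt·q⊗(0,ω), renormalized = (0.1905, 0.9199, 0.1701, 0.2977)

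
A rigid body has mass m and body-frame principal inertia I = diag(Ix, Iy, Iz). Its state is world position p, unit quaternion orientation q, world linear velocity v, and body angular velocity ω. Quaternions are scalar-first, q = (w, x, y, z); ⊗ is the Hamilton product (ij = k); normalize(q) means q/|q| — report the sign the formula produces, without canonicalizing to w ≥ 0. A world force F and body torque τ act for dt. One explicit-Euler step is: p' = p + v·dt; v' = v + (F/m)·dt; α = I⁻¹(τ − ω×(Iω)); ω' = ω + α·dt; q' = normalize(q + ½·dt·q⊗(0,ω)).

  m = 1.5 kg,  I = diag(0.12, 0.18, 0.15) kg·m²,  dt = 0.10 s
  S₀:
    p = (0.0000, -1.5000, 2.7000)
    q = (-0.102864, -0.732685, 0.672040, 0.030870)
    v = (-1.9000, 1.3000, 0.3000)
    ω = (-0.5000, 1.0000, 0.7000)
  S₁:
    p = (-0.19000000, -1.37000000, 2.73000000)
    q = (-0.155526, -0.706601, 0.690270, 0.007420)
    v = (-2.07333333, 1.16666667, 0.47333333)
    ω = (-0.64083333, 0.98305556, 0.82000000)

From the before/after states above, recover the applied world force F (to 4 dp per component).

F = (-2.6000, -2.0000, 2.6000)

velocity change Δv = (-0.17333333, -0.13333333, 0.17333333)
applied force F = (-2.6000, -2.0000, 2.6000)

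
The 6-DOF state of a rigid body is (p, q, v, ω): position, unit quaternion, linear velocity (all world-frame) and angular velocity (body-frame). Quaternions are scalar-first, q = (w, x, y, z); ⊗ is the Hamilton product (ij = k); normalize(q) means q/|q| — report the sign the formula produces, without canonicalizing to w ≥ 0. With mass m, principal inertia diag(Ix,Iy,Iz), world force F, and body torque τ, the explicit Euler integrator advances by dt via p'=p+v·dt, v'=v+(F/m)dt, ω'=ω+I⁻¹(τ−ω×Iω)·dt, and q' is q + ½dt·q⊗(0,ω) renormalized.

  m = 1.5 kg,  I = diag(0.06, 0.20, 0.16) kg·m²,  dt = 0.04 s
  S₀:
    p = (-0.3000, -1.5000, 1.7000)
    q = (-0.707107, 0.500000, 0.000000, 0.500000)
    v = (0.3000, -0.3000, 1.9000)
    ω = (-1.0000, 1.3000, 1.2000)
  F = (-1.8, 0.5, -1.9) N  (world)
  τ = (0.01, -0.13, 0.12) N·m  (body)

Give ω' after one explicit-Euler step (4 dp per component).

ω×(Iω) gyroscopic = (-0.0624, 0.1200, -0.1820)
(τ − ω×Iω)/I = (1.2067, -1.2500, 1.8875)
ω + α·dt = (-0.9517, 1.2500, 1.2755)

ω' = (-0.9517, 1.2500, 1.2755)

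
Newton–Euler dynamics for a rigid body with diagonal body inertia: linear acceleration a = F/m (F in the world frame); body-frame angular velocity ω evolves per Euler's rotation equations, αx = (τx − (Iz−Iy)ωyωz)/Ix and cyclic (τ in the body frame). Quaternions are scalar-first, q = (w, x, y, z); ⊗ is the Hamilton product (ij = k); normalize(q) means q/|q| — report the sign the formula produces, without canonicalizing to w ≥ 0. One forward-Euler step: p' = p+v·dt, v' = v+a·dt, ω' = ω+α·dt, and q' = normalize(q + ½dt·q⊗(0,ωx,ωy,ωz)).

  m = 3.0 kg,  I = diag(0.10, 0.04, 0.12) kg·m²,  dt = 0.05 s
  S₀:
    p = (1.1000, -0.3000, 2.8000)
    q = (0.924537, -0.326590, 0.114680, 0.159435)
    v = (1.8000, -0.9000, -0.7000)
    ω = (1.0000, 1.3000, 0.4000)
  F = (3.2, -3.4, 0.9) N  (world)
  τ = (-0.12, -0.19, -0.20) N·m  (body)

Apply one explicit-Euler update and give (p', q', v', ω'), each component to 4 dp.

ω×(Iω) gyroscopic = (0.0416, -0.0080, -0.0780)
α = I⁻¹(τ − ω×Iω) = (-1.6160, -4.5500, -1.0167)
new body rate ω' = (0.9192, 1.0725, 0.3492)
Hamilton product q⊗(0,ω) = (0.1137320, 0.7631435, 1.4919691, -0.1694322)
updated quaternion q' = (0.9266, -0.3072, 0.1518, 0.1551)
p' = p + v·dt = (1.1900, -0.3450, 2.7650)
v + (F/m)dt = (1.8533, -0.9567, -0.6850)

p' = (1.1900, -0.3450, 2.7650)
q' = (0.9266, -0.3072, 0.1518, 0.1551)
v' = (1.8533, -0.9567, -0.6850)
ω' = (0.9192, 1.0725, 0.3492)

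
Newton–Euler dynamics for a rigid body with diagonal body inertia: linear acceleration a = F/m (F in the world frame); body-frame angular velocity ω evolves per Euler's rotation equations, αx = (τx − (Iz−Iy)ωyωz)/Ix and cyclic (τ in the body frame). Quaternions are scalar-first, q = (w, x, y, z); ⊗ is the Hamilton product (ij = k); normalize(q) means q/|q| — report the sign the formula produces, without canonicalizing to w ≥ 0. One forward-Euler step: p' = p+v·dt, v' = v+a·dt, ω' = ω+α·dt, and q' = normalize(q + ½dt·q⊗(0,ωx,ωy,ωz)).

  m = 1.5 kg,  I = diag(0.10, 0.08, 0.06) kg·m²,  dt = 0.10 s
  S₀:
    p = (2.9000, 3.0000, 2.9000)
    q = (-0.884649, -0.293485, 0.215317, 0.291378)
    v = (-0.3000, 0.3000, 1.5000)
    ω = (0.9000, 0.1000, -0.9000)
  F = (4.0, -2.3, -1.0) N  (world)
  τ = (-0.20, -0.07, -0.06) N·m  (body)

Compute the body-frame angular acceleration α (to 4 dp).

α = (-2.0180, -0.4700, -0.9700)

ω×(Iω) gyroscopic = (0.0018, -0.0324, -0.0018)
angular accel α = (-2.0180, -0.4700, -0.9700)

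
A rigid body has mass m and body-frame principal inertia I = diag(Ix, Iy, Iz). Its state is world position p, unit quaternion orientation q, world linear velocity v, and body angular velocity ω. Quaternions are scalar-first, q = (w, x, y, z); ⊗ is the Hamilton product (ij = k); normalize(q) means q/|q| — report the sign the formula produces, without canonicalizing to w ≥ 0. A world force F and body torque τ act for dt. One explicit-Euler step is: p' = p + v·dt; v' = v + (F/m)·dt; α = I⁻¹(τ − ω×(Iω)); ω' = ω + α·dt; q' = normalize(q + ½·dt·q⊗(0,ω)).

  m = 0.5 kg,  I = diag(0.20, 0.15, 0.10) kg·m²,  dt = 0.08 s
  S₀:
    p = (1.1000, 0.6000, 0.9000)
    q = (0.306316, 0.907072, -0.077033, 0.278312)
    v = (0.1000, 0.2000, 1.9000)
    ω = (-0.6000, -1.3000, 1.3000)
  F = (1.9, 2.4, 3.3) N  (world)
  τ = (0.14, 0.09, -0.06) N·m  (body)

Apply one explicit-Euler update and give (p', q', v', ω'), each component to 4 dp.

gyro term ω×Iω = (0.0845, -0.0780, -0.0390)
α = I⁻¹(τ − ω×Iω) = (0.2775, 1.1200, -0.2100)
ω' = ω + α·dt = (-0.5778, -1.2104, 1.2832)
2q̇ = q⊗(0,ω) = (0.0822947, 0.0778731, -1.7443916, -0.8272026)
updated quaternion q' = (0.3087, 0.9075, -0.1464, 0.2445)
a = (3.8000, 4.8000, 6.6000)
new position p' = (1.1080, 0.6160, 1.0520)
v' = v + a·dt = (0.4040, 0.5840, 2.4280)

p' = (1.1080, 0.6160, 1.0520)
q' = (0.3087, 0.9075, -0.1464, 0.2445)
v' = (0.4040, 0.5840, 2.4280)
ω' = (-0.5778, -1.2104, 1.2832)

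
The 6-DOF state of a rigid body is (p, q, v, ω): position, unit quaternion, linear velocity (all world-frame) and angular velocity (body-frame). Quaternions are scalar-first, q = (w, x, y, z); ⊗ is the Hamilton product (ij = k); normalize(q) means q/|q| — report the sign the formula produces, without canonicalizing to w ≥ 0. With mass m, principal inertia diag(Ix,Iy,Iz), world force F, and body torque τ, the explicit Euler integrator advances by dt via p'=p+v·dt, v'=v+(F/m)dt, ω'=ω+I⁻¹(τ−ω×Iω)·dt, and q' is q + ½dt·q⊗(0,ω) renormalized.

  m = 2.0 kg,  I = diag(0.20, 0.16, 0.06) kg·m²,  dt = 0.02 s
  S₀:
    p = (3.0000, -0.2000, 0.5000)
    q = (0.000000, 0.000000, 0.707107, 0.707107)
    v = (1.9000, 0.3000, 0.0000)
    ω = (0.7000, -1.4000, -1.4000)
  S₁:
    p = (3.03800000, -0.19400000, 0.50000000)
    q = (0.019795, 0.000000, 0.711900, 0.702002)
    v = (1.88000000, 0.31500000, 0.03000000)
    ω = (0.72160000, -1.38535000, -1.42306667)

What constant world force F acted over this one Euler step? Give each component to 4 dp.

F = (-2.0000, 1.5000, 3.0000)

v₁ − v₀ = (-0.02000000, 0.01500000, 0.03000000)
m·(v₁−v₀)/dt = (-2.0000, 1.5000, 3.0000)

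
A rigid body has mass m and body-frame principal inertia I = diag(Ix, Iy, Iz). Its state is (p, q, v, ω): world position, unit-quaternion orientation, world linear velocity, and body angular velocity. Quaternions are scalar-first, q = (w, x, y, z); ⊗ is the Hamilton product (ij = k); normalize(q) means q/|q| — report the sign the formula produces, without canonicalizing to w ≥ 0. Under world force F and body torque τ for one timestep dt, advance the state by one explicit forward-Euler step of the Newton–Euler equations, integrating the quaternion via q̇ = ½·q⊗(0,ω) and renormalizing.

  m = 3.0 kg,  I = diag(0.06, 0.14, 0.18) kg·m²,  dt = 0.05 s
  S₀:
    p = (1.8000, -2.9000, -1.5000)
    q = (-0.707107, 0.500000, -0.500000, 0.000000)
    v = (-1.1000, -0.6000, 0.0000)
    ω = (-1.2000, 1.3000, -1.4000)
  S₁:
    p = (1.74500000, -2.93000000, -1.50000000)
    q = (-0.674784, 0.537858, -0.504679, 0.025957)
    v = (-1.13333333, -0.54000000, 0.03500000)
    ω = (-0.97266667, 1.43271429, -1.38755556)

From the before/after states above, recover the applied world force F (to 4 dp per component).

F = (-2.0000, 3.6000, 2.1000)

v₁ − v₀ = (-0.03333333, 0.06000000, 0.03500000)
m·(v₁−v₀)/dt = (-2.0000, 3.6000, 2.1000)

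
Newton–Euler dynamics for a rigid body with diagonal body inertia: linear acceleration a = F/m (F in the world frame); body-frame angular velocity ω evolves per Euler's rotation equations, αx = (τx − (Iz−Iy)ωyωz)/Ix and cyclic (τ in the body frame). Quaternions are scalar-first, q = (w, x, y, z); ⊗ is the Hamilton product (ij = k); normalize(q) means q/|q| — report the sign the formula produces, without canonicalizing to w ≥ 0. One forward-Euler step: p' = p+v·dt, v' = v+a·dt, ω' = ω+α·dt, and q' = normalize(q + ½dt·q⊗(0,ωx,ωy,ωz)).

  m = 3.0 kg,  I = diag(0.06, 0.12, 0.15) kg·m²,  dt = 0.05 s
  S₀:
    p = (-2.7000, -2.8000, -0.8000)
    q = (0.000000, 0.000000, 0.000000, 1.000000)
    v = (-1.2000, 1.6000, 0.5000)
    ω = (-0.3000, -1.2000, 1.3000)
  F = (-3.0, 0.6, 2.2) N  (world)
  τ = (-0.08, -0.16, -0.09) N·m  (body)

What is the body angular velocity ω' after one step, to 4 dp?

precession coupling ω×(Iω) = (-0.0468, 0.0351, 0.0216)
angular accel α = (-0.5533, -1.6258, -0.7440)
ω + α·dt = (-0.3277, -1.2813, 1.2628)

ω' = (-0.3277, -1.2813, 1.2628)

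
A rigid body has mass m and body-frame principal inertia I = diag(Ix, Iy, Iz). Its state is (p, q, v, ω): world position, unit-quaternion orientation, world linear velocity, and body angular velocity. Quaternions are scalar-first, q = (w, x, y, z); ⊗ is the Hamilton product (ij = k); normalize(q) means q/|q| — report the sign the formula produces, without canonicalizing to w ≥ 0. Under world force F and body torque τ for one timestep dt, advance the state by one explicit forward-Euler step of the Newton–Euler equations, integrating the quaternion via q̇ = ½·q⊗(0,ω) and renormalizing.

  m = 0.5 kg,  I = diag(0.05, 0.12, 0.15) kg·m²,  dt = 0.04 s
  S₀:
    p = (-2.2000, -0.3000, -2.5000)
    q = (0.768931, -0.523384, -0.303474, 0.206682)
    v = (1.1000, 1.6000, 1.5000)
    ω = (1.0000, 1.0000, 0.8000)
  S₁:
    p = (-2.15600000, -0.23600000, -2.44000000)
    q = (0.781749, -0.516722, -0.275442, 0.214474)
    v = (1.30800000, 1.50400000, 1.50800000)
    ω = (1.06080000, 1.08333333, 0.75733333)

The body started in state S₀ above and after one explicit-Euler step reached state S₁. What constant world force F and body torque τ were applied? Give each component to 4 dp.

F = (2.6000, -1.2000, 0.1000)
τ = (0.1000, 0.1700, -0.0900)

v₁ − v₀ = (0.20800000, -0.09600000, 0.00800000)
applied force F = (2.6000, -1.2000, 0.1000)
ω₁ − ω₀ = (0.06080000, 0.08333333, -0.04266667)
precession coupling = (0.0240, -0.0800, 0.0700)
τ = I·(Δω/dt) + ω₀×(Iω₀) = (0.1000, 0.1700, -0.0900)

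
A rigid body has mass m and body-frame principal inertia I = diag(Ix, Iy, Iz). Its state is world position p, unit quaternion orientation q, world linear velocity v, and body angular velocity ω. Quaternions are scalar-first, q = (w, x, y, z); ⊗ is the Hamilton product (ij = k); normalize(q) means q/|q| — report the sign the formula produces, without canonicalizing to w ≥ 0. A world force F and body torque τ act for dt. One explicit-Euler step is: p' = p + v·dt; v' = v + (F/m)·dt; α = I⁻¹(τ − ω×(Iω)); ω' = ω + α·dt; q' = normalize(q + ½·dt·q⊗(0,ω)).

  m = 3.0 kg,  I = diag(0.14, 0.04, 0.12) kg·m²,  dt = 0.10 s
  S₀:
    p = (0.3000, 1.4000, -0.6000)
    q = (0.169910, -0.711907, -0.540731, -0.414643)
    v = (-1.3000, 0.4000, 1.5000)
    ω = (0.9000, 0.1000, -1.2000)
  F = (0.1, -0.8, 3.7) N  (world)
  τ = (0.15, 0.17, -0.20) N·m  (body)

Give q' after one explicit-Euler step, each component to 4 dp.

Hamilton product q⊗(0,ω) = (0.1972178, 0.8432605, -1.2104761, 0.2115752)
q' = normalize(q + ½dt·q⊗(0,ω)) = (0.1793, -0.6679, -0.5996, -0.4029)

q' = (0.1793, -0.6679, -0.5996, -0.4029)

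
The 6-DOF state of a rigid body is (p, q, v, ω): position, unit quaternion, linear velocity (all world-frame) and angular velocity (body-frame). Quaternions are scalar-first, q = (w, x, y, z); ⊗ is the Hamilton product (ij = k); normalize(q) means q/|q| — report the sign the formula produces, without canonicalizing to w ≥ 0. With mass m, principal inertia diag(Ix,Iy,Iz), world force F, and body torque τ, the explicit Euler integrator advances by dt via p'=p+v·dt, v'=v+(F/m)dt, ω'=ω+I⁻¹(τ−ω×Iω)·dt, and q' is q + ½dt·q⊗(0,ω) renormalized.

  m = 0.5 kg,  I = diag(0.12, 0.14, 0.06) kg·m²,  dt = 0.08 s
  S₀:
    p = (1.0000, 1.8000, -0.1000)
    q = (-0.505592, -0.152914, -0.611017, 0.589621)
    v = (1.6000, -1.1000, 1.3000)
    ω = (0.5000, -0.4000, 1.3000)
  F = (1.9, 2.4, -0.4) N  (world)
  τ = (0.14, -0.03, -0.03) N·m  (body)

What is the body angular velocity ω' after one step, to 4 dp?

α = I⁻¹(τ − ω×Iω) = (0.8200, -0.4929, -0.4333)
ω + α·dt = (0.5656, -0.4394, 1.2653)

ω' = (0.5656, -0.4394, 1.2653)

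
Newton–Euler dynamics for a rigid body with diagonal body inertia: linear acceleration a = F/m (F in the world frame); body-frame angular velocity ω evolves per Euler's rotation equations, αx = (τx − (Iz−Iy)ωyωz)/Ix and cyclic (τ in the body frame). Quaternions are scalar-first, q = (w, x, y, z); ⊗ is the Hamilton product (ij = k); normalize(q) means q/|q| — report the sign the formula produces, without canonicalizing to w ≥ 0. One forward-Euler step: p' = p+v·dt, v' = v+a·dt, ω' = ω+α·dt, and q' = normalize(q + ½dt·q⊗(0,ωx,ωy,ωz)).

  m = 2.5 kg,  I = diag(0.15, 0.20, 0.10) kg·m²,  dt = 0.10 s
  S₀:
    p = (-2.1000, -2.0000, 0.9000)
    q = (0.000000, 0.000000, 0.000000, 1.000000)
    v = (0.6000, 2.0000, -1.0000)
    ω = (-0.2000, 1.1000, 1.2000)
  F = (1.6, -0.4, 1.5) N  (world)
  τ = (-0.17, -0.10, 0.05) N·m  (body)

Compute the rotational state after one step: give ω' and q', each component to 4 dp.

ω' = (-0.2253, 1.0560, 1.2610)
q' = (-0.0598, -0.0548, -0.0100, 0.9967)

gyro term ω×Iω = (-0.1320, -0.0120, -0.0110)
α = I⁻¹(τ − ω×Iω) = (-0.2533, -0.4400, 0.6100)
ω' = ω + α·dt = (-0.2253, 1.0560, 1.2610)
Hamilton product q⊗(0,ω) = (-1.2000000, -1.1000000, -0.2000000, 0.0000000)
updated quaternion q' = (-0.0598, -0.0548, -0.0100, 0.9967)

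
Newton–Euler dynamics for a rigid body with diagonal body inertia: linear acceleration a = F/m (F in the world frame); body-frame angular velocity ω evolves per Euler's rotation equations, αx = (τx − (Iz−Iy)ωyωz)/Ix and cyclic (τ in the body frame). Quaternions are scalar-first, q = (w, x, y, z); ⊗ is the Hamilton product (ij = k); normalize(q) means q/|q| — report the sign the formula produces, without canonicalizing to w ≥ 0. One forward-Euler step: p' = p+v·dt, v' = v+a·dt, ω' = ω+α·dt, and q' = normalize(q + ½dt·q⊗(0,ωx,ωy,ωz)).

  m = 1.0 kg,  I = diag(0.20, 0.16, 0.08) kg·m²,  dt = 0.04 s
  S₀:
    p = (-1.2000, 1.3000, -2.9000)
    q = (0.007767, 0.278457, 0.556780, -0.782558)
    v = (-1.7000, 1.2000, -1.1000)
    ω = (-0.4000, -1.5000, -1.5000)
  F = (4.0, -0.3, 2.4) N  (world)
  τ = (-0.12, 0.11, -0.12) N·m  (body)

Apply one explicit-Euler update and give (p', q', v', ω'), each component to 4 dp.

precession coupling ω×(Iω) = (-0.1800, 0.0720, -0.0240)
angular accel α = (0.3000, 0.2375, -1.2000)
ω' = ω + α·dt = (-0.3880, -1.4905, -1.5480)
q⊗(0,ω) = (-0.2272842, -2.0121138, 0.7190582, -0.2066240)
q + ½dt·q⊗(0,ω), renormalized = (0.0032, 0.2380, 0.5706, -0.7860)
linear accel F/m = (4.0000, -0.3000, 2.4000)
p' = p + v·dt = (-1.2680, 1.3480, -2.9440)
v + (F/m)dt = (-1.5400, 1.1880, -1.0040)

p' = (-1.2680, 1.3480, -2.9440)
q' = (0.0032, 0.2380, 0.5706, -0.7860)
v' = (-1.5400, 1.1880, -1.0040)
ω' = (-0.3880, -1.4905, -1.5480)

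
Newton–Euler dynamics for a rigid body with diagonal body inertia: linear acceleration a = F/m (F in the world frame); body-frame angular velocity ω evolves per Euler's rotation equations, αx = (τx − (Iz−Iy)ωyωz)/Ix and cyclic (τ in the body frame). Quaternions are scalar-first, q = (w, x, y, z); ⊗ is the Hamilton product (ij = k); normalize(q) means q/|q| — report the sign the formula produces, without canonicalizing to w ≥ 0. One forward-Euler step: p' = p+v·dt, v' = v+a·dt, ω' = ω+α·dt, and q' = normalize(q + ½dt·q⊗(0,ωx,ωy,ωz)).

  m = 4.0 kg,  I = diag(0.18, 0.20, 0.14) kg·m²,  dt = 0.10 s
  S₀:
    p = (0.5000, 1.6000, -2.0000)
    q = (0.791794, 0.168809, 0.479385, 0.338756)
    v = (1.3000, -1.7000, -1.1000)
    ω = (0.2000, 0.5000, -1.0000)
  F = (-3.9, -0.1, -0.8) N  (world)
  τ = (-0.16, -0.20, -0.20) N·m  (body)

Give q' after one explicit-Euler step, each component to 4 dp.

2q̇ = q⊗(0,ω) = (0.0653017, -0.4904042, 0.6324572, -0.8032665)
q + ½dt·q⊗(0,ω), renormalized = (0.7938, 0.1441, 0.5102, 0.2981)

q' = (0.7938, 0.1441, 0.5102, 0.2981)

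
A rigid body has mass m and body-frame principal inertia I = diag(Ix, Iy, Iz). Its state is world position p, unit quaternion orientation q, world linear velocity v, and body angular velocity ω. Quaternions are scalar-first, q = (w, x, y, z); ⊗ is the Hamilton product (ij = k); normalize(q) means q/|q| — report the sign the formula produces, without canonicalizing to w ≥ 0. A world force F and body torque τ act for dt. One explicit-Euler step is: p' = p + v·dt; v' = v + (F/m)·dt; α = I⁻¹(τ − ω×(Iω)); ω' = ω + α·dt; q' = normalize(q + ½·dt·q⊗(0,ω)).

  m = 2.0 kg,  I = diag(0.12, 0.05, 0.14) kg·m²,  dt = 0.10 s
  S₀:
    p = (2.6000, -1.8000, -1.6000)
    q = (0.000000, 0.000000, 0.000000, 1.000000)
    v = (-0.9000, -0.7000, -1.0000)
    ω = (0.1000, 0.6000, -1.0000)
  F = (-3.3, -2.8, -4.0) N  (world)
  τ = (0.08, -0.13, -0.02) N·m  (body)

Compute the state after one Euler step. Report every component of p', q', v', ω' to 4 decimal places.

p' = (2.5100, -1.8700, -1.7000)
q' = (0.0499, -0.0299, 0.0050, 0.9983)
v' = (-1.0650, -0.8400, -1.2000)
ω' = (0.2117, 0.3360, -1.0113)

angular accel α = (1.1167, -2.6400, -0.1129)
ω' = ω + α·dt = (0.2117, 0.3360, -1.0113)
2q̇ = q⊗(0,ω) = (1.0000000, -0.6000000, 0.1000000, 0.0000000)
q + ½dt·q⊗(0,ω), renormalized = (0.0499, -0.0299, 0.0050, 0.9983)
a = F/m = (-1.6500, -1.4000, -2.0000)
p + v·dt = (2.5100, -1.8700, -1.7000)
new velocity v' = (-1.0650, -0.8400, -1.2000)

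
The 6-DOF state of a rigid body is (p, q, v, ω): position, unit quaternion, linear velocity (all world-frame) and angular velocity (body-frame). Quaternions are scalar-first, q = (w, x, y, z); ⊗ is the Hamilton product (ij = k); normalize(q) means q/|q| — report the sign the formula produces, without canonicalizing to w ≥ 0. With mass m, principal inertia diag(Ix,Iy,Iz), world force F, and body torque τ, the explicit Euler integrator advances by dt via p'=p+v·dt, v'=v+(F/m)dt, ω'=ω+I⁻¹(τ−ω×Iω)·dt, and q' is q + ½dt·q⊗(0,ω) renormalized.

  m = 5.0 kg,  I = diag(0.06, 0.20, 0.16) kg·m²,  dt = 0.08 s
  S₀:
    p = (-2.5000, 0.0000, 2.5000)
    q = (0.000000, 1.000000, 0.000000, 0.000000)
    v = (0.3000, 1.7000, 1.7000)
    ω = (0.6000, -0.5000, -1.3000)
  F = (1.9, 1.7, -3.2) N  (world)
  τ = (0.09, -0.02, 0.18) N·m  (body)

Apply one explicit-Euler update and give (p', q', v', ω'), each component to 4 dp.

p' = (-2.4760, 0.1360, 2.6360)
q' = (-0.0240, 0.9982, 0.0519, -0.0200)
v' = (0.3304, 1.7272, 1.6488)
ω' = (0.7547, -0.5392, -1.1890)

precession coupling ω×(Iω) = (-0.0260, 0.0780, -0.0420)
angular accel α = (1.9333, -0.4900, 1.3875)
ω + α·dt = (0.7547, -0.5392, -1.1890)
q⊗(0,ω) = (-0.6000000, 0.0000000, 1.3000000, -0.5000000)
q' = normalize(q + ½dt·q⊗(0,ω)) = (-0.0240, 0.9982, 0.0519, -0.0200)
a = F/m = (0.3800, 0.3400, -0.6400)
p' = p + v·dt = (-2.4760, 0.1360, 2.6360)
new velocity v' = (0.3304, 1.7272, 1.6488)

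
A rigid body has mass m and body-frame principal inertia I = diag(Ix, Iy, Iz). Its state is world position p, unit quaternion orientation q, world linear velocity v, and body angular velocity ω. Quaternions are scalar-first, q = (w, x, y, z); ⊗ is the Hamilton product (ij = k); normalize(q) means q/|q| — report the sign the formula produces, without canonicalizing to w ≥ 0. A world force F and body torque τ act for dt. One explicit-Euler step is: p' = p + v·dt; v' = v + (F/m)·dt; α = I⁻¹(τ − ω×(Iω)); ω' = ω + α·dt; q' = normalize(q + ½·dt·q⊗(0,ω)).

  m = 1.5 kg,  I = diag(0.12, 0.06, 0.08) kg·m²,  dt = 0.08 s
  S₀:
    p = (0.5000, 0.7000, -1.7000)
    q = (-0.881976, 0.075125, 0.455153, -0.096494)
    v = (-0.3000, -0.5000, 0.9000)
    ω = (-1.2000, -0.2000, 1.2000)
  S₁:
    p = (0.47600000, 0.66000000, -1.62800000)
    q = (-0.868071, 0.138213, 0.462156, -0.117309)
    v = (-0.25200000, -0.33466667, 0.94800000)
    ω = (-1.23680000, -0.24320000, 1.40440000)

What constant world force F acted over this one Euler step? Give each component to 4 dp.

F = (0.9000, 3.1000, 0.9000)

Δv = v₁−v₀ = (0.04800000, 0.16533333, 0.04800000)
m·(v₁−v₀)/dt = (0.9000, 3.1000, 0.9000)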